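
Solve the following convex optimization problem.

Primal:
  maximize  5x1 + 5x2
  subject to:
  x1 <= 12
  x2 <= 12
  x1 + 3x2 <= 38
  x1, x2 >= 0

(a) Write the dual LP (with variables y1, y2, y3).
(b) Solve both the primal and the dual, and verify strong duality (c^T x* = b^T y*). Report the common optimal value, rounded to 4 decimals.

The standard primal-dual pair for 'max c^T x s.t. A x <= b, x >= 0' is:
  Dual:  min b^T y  s.t.  A^T y >= c,  y >= 0.

So the dual LP is:
  minimize  12y1 + 12y2 + 38y3
  subject to:
    y1 + y3 >= 5
    y2 + 3y3 >= 5
    y1, y2, y3 >= 0

Solving the primal: x* = (12, 8.6667).
  primal value c^T x* = 103.3333.
Solving the dual: y* = (3.3333, 0, 1.6667).
  dual value b^T y* = 103.3333.
Strong duality: c^T x* = b^T y*. Confirmed.

103.3333


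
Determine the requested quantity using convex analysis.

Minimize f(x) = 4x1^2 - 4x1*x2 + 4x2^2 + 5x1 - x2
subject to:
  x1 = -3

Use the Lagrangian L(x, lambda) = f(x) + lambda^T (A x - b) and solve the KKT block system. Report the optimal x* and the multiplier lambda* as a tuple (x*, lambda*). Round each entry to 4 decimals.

Form the Lagrangian:
  L(x, lambda) = (1/2) x^T Q x + c^T x + lambda^T (A x - b)
Stationarity (grad_x L = 0): Q x + c + A^T lambda = 0.
Primal feasibility: A x = b.

This gives the KKT block system:
  [ Q   A^T ] [ x     ]   [-c ]
  [ A    0  ] [ lambda ] = [ b ]

Solving the linear system:
  x*      = (-3, -1.375)
  lambda* = (13.5)
  f(x*)   = 13.4375

x* = (-3, -1.375), lambda* = (13.5)


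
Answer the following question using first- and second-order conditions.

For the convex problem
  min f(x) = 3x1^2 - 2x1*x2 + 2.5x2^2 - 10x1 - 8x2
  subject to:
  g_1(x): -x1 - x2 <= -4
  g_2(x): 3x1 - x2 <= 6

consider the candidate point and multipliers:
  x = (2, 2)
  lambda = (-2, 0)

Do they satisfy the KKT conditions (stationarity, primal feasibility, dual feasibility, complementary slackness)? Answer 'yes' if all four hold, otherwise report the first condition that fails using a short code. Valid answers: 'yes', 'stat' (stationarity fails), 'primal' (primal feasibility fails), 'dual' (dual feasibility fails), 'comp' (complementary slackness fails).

Gradient of f: grad f(x) = Q x + c = (-2, -2)
Constraint values g_i(x) = a_i^T x - b_i:
  g_1((2, 2)) = 0
  g_2((2, 2)) = -2
Stationarity residual: grad f(x) + sum_i lambda_i a_i = (0, 0)
  -> stationarity OK
Primal feasibility (all g_i <= 0): OK
Dual feasibility (all lambda_i >= 0): FAILS
Complementary slackness (lambda_i * g_i(x) = 0 for all i): OK

Verdict: the first failing condition is dual_feasibility -> dual.

dual


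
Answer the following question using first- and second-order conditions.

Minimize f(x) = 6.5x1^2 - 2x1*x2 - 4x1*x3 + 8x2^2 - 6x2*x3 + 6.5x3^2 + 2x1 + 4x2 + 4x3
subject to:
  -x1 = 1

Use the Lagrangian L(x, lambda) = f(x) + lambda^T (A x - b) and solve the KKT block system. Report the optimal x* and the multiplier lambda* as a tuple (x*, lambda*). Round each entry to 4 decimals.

Form the Lagrangian:
  L(x, lambda) = (1/2) x^T Q x + c^T x + lambda^T (A x - b)
Stationarity (grad_x L = 0): Q x + c + A^T lambda = 0.
Primal feasibility: A x = b.

This gives the KKT block system:
  [ Q   A^T ] [ x     ]   [-c ]
  [ A    0  ] [ lambda ] = [ b ]

Solving the linear system:
  x*      = (-1, -0.7326, -0.9535)
  lambda* = (-5.7209)
  f(x*)   = -1.5116

x* = (-1, -0.7326, -0.9535), lambda* = (-5.7209)


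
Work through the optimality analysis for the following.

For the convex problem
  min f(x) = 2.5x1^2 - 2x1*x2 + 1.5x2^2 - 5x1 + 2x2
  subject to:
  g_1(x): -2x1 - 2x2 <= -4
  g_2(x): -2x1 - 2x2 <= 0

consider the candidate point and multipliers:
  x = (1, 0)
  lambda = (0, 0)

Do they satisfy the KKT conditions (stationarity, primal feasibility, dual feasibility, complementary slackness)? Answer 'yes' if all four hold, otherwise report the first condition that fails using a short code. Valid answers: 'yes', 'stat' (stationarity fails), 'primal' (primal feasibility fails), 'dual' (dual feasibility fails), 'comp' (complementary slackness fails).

Gradient of f: grad f(x) = Q x + c = (0, 0)
Constraint values g_i(x) = a_i^T x - b_i:
  g_1((1, 0)) = 2
  g_2((1, 0)) = -2
Stationarity residual: grad f(x) + sum_i lambda_i a_i = (0, 0)
  -> stationarity OK
Primal feasibility (all g_i <= 0): FAILS
Dual feasibility (all lambda_i >= 0): OK
Complementary slackness (lambda_i * g_i(x) = 0 for all i): OK

Verdict: the first failing condition is primal_feasibility -> primal.

primal


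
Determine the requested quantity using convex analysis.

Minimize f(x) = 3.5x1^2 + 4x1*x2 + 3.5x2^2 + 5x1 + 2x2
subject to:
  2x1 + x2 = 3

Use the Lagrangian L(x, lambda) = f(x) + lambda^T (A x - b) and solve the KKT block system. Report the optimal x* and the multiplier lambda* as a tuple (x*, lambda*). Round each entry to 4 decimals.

Form the Lagrangian:
  L(x, lambda) = (1/2) x^T Q x + c^T x + lambda^T (A x - b)
Stationarity (grad_x L = 0): Q x + c + A^T lambda = 0.
Primal feasibility: A x = b.

This gives the KKT block system:
  [ Q   A^T ] [ x     ]   [-c ]
  [ A    0  ] [ lambda ] = [ b ]

Solving the linear system:
  x*      = (1.5263, -0.0526)
  lambda* = (-7.7368)
  f(x*)   = 15.3684

x* = (1.5263, -0.0526), lambda* = (-7.7368)


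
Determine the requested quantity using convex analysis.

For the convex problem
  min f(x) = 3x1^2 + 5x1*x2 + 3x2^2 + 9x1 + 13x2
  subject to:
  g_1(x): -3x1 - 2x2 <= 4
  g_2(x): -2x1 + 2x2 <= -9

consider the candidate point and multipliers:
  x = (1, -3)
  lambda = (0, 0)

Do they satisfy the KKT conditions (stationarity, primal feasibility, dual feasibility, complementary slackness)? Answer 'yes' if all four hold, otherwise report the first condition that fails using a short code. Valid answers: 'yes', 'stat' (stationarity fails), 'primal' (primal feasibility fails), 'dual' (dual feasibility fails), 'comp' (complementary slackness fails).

Gradient of f: grad f(x) = Q x + c = (0, 0)
Constraint values g_i(x) = a_i^T x - b_i:
  g_1((1, -3)) = -1
  g_2((1, -3)) = 1
Stationarity residual: grad f(x) + sum_i lambda_i a_i = (0, 0)
  -> stationarity OK
Primal feasibility (all g_i <= 0): FAILS
Dual feasibility (all lambda_i >= 0): OK
Complementary slackness (lambda_i * g_i(x) = 0 for all i): OK

Verdict: the first failing condition is primal_feasibility -> primal.

primal


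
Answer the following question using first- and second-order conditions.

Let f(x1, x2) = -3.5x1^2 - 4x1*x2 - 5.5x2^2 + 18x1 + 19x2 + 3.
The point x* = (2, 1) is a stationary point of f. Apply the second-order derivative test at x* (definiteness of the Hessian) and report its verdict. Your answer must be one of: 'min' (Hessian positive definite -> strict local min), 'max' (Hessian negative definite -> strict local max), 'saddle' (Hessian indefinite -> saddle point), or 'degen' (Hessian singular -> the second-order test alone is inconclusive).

Compute the Hessian H = grad^2 f:
  H = [[-7, -4], [-4, -11]]
Verify stationarity: grad f(x*) = H x* + g = (0, 0).
Eigenvalues of H: -13.4721, -4.5279.
Both eigenvalues < 0, so H is negative definite -> x* is a strict local max.

max


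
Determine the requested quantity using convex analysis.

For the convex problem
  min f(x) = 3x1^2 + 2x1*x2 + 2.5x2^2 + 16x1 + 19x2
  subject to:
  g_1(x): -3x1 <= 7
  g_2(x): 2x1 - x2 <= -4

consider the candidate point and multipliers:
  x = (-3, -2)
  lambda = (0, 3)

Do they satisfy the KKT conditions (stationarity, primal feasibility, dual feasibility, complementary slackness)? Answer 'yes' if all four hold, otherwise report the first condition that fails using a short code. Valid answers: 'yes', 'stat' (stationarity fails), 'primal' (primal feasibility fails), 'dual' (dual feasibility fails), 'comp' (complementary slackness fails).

Gradient of f: grad f(x) = Q x + c = (-6, 3)
Constraint values g_i(x) = a_i^T x - b_i:
  g_1((-3, -2)) = 2
  g_2((-3, -2)) = 0
Stationarity residual: grad f(x) + sum_i lambda_i a_i = (0, 0)
  -> stationarity OK
Primal feasibility (all g_i <= 0): FAILS
Dual feasibility (all lambda_i >= 0): OK
Complementary slackness (lambda_i * g_i(x) = 0 for all i): OK

Verdict: the first failing condition is primal_feasibility -> primal.

primal


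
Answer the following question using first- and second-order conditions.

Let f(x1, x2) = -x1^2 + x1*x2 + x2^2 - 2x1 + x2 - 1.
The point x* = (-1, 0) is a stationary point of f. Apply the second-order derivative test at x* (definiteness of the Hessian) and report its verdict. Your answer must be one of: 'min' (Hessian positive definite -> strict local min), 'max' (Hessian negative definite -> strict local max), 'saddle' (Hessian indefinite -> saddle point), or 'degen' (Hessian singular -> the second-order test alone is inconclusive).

Compute the Hessian H = grad^2 f:
  H = [[-2, 1], [1, 2]]
Verify stationarity: grad f(x*) = H x* + g = (0, 0).
Eigenvalues of H: -2.2361, 2.2361.
Eigenvalues have mixed signs, so H is indefinite -> x* is a saddle point.

saddle


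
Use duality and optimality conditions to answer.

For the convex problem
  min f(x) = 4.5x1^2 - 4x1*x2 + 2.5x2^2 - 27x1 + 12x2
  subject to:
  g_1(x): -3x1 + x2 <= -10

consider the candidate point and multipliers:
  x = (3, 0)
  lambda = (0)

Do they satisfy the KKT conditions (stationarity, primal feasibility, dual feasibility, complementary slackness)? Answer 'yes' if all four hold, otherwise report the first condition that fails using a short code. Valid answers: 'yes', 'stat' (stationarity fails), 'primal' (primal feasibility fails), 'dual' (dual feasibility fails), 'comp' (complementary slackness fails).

Gradient of f: grad f(x) = Q x + c = (0, 0)
Constraint values g_i(x) = a_i^T x - b_i:
  g_1((3, 0)) = 1
Stationarity residual: grad f(x) + sum_i lambda_i a_i = (0, 0)
  -> stationarity OK
Primal feasibility (all g_i <= 0): FAILS
Dual feasibility (all lambda_i >= 0): OK
Complementary slackness (lambda_i * g_i(x) = 0 for all i): OK

Verdict: the first failing condition is primal_feasibility -> primal.

primal


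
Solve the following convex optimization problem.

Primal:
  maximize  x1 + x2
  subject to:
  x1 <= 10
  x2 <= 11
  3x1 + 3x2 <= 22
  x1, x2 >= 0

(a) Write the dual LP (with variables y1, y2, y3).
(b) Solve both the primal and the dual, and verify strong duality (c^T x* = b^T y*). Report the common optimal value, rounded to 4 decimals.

The standard primal-dual pair for 'max c^T x s.t. A x <= b, x >= 0' is:
  Dual:  min b^T y  s.t.  A^T y >= c,  y >= 0.

So the dual LP is:
  minimize  10y1 + 11y2 + 22y3
  subject to:
    y1 + 3y3 >= 1
    y2 + 3y3 >= 1
    y1, y2, y3 >= 0

Solving the primal: x* = (7.3333, 0).
  primal value c^T x* = 7.3333.
Solving the dual: y* = (0, 0, 0.3333).
  dual value b^T y* = 7.3333.
Strong duality: c^T x* = b^T y*. Confirmed.

7.3333


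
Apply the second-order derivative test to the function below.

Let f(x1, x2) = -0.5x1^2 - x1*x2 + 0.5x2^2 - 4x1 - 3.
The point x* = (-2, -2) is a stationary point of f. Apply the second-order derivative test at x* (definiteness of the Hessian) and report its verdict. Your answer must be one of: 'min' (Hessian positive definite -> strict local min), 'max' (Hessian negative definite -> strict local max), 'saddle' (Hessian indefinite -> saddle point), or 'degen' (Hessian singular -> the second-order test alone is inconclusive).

Compute the Hessian H = grad^2 f:
  H = [[-1, -1], [-1, 1]]
Verify stationarity: grad f(x*) = H x* + g = (0, 0).
Eigenvalues of H: -1.4142, 1.4142.
Eigenvalues have mixed signs, so H is indefinite -> x* is a saddle point.

saddle


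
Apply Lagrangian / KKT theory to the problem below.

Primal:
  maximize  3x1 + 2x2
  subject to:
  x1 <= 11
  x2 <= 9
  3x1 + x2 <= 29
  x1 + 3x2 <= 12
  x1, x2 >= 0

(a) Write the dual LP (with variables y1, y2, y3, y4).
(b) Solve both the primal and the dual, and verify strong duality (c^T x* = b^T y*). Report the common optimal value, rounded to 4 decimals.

The standard primal-dual pair for 'max c^T x s.t. A x <= b, x >= 0' is:
  Dual:  min b^T y  s.t.  A^T y >= c,  y >= 0.

So the dual LP is:
  minimize  11y1 + 9y2 + 29y3 + 12y4
  subject to:
    y1 + 3y3 + y4 >= 3
    y2 + y3 + 3y4 >= 2
    y1, y2, y3, y4 >= 0

Solving the primal: x* = (9.375, 0.875).
  primal value c^T x* = 29.875.
Solving the dual: y* = (0, 0, 0.875, 0.375).
  dual value b^T y* = 29.875.
Strong duality: c^T x* = b^T y*. Confirmed.

29.875


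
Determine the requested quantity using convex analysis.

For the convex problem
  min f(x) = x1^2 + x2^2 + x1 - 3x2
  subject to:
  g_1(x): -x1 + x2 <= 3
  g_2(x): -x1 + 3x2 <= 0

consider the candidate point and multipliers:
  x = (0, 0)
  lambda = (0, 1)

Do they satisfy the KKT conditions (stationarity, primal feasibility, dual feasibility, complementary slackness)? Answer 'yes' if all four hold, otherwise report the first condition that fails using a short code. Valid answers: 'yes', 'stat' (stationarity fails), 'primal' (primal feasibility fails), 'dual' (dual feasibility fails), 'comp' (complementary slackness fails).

Gradient of f: grad f(x) = Q x + c = (1, -3)
Constraint values g_i(x) = a_i^T x - b_i:
  g_1((0, 0)) = -3
  g_2((0, 0)) = 0
Stationarity residual: grad f(x) + sum_i lambda_i a_i = (0, 0)
  -> stationarity OK
Primal feasibility (all g_i <= 0): OK
Dual feasibility (all lambda_i >= 0): OK
Complementary slackness (lambda_i * g_i(x) = 0 for all i): OK

Verdict: yes, KKT holds.

yes


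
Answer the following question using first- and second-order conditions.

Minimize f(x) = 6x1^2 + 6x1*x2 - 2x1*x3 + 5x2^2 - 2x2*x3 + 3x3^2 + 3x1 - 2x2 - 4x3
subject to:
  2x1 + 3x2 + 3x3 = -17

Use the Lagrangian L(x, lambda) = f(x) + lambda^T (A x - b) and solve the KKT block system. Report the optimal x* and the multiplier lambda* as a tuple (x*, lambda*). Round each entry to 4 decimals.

Form the Lagrangian:
  L(x, lambda) = (1/2) x^T Q x + c^T x + lambda^T (A x - b)
Stationarity (grad_x L = 0): Q x + c + A^T lambda = 0.
Primal feasibility: A x = b.

This gives the KKT block system:
  [ Q   A^T ] [ x     ]   [-c ]
  [ A    0  ] [ lambda ] = [ b ]

Solving the linear system:
  x*      = (-0.9605, -1.7263, -3.3)
  lambda* = (6.1421)
  f(x*)   = 59.0934

x* = (-0.9605, -1.7263, -3.3), lambda* = (6.1421)


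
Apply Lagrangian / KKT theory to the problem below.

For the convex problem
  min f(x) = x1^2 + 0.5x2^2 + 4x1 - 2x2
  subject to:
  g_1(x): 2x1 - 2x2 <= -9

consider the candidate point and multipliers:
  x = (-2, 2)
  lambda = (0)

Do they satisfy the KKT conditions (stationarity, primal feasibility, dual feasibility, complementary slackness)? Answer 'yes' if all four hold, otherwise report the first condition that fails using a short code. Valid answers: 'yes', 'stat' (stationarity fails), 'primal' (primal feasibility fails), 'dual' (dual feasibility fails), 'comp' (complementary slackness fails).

Gradient of f: grad f(x) = Q x + c = (0, 0)
Constraint values g_i(x) = a_i^T x - b_i:
  g_1((-2, 2)) = 1
Stationarity residual: grad f(x) + sum_i lambda_i a_i = (0, 0)
  -> stationarity OK
Primal feasibility (all g_i <= 0): FAILS
Dual feasibility (all lambda_i >= 0): OK
Complementary slackness (lambda_i * g_i(x) = 0 for all i): OK

Verdict: the first failing condition is primal_feasibility -> primal.

primal


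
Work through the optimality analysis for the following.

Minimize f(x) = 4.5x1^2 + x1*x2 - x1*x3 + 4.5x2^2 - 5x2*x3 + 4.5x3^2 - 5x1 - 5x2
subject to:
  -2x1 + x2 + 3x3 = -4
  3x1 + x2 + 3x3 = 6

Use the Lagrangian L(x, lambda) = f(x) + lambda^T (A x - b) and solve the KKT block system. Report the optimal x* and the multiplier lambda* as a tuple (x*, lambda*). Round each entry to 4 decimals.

Form the Lagrangian:
  L(x, lambda) = (1/2) x^T Q x + c^T x + lambda^T (A x - b)
Stationarity (grad_x L = 0): Q x + c + A^T lambda = 0.
Primal feasibility: A x = b.

This gives the KKT block system:
  [ Q   A^T ] [ x     ]   [-c ]
  [ A    0  ] [ lambda ] = [ b ]

Solving the linear system:
  x*      = (2, 0.175, -0.0583)
  lambda* = (3.3267, -2.1933)
  f(x*)   = 7.7958

x* = (2, 0.175, -0.0583), lambda* = (3.3267, -2.1933)


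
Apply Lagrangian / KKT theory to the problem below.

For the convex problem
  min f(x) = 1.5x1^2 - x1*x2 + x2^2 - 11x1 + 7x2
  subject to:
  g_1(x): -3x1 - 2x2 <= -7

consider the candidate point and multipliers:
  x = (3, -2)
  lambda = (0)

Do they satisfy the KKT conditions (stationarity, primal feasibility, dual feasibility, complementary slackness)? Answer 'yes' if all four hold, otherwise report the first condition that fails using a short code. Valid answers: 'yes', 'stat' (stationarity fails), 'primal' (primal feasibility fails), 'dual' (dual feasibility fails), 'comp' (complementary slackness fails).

Gradient of f: grad f(x) = Q x + c = (0, 0)
Constraint values g_i(x) = a_i^T x - b_i:
  g_1((3, -2)) = 2
Stationarity residual: grad f(x) + sum_i lambda_i a_i = (0, 0)
  -> stationarity OK
Primal feasibility (all g_i <= 0): FAILS
Dual feasibility (all lambda_i >= 0): OK
Complementary slackness (lambda_i * g_i(x) = 0 for all i): OK

Verdict: the first failing condition is primal_feasibility -> primal.

primal


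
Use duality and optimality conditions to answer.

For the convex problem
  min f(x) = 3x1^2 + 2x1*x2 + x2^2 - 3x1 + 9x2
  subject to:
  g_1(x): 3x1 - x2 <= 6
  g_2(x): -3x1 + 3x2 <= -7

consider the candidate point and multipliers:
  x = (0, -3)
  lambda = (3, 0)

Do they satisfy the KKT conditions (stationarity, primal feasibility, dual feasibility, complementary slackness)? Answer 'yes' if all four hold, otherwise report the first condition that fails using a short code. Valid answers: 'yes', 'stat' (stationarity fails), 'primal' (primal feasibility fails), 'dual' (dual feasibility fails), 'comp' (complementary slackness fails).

Gradient of f: grad f(x) = Q x + c = (-9, 3)
Constraint values g_i(x) = a_i^T x - b_i:
  g_1((0, -3)) = -3
  g_2((0, -3)) = -2
Stationarity residual: grad f(x) + sum_i lambda_i a_i = (0, 0)
  -> stationarity OK
Primal feasibility (all g_i <= 0): OK
Dual feasibility (all lambda_i >= 0): OK
Complementary slackness (lambda_i * g_i(x) = 0 for all i): FAILS

Verdict: the first failing condition is complementary_slackness -> comp.

comp


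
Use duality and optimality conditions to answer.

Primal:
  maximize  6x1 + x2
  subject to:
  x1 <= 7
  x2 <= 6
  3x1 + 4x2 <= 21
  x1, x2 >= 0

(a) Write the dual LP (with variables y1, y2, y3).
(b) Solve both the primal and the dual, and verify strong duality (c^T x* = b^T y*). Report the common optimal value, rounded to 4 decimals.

The standard primal-dual pair for 'max c^T x s.t. A x <= b, x >= 0' is:
  Dual:  min b^T y  s.t.  A^T y >= c,  y >= 0.

So the dual LP is:
  minimize  7y1 + 6y2 + 21y3
  subject to:
    y1 + 3y3 >= 6
    y2 + 4y3 >= 1
    y1, y2, y3 >= 0

Solving the primal: x* = (7, 0).
  primal value c^T x* = 42.
Solving the dual: y* = (5.25, 0, 0.25).
  dual value b^T y* = 42.
Strong duality: c^T x* = b^T y*. Confirmed.

42


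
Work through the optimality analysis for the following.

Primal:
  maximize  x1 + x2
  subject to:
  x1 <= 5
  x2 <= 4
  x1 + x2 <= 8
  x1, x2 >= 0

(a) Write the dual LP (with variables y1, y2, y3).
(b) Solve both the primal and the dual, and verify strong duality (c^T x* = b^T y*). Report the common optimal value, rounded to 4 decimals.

The standard primal-dual pair for 'max c^T x s.t. A x <= b, x >= 0' is:
  Dual:  min b^T y  s.t.  A^T y >= c,  y >= 0.

So the dual LP is:
  minimize  5y1 + 4y2 + 8y3
  subject to:
    y1 + y3 >= 1
    y2 + y3 >= 1
    y1, y2, y3 >= 0

Solving the primal: x* = (4, 4).
  primal value c^T x* = 8.
Solving the dual: y* = (0, 0, 1).
  dual value b^T y* = 8.
Strong duality: c^T x* = b^T y*. Confirmed.

8


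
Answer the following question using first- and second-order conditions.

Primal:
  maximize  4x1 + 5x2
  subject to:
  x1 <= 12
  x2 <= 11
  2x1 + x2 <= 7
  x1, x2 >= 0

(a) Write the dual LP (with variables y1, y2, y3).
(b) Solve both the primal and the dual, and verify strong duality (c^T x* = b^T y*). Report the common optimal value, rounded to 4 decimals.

The standard primal-dual pair for 'max c^T x s.t. A x <= b, x >= 0' is:
  Dual:  min b^T y  s.t.  A^T y >= c,  y >= 0.

So the dual LP is:
  minimize  12y1 + 11y2 + 7y3
  subject to:
    y1 + 2y3 >= 4
    y2 + y3 >= 5
    y1, y2, y3 >= 0

Solving the primal: x* = (0, 7).
  primal value c^T x* = 35.
Solving the dual: y* = (0, 0, 5).
  dual value b^T y* = 35.
Strong duality: c^T x* = b^T y*. Confirmed.

35


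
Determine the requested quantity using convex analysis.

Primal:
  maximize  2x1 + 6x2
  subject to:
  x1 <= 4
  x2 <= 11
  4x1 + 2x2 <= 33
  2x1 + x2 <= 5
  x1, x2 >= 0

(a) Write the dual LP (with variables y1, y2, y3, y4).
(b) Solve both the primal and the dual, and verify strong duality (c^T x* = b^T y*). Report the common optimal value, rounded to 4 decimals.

The standard primal-dual pair for 'max c^T x s.t. A x <= b, x >= 0' is:
  Dual:  min b^T y  s.t.  A^T y >= c,  y >= 0.

So the dual LP is:
  minimize  4y1 + 11y2 + 33y3 + 5y4
  subject to:
    y1 + 4y3 + 2y4 >= 2
    y2 + 2y3 + y4 >= 6
    y1, y2, y3, y4 >= 0

Solving the primal: x* = (0, 5).
  primal value c^T x* = 30.
Solving the dual: y* = (0, 0, 0, 6).
  dual value b^T y* = 30.
Strong duality: c^T x* = b^T y*. Confirmed.

30


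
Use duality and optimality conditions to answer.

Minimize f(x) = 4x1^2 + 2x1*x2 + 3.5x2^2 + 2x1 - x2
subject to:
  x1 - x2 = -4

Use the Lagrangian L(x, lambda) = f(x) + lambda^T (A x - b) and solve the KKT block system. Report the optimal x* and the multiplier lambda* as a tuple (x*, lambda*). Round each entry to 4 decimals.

Form the Lagrangian:
  L(x, lambda) = (1/2) x^T Q x + c^T x + lambda^T (A x - b)
Stationarity (grad_x L = 0): Q x + c + A^T lambda = 0.
Primal feasibility: A x = b.

This gives the KKT block system:
  [ Q   A^T ] [ x     ]   [-c ]
  [ A    0  ] [ lambda ] = [ b ]

Solving the linear system:
  x*      = (-1.9474, 2.0526)
  lambda* = (9.4737)
  f(x*)   = 15.9737

x* = (-1.9474, 2.0526), lambda* = (9.4737)


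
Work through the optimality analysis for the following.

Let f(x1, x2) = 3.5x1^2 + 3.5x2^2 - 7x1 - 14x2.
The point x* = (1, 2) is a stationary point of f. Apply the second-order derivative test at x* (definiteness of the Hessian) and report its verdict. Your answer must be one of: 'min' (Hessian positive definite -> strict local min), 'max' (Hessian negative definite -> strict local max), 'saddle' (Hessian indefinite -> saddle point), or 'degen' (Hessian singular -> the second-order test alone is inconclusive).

Compute the Hessian H = grad^2 f:
  H = [[7, 0], [0, 7]]
Verify stationarity: grad f(x*) = H x* + g = (0, 0).
Eigenvalues of H: 7, 7.
Both eigenvalues > 0, so H is positive definite -> x* is a strict local min.

min


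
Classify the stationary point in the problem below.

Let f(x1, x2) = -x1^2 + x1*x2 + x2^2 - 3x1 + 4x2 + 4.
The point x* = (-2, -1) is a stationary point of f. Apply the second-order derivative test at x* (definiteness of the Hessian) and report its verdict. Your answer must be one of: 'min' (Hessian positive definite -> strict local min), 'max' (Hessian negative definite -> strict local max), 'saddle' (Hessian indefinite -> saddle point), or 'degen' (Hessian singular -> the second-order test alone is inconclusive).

Compute the Hessian H = grad^2 f:
  H = [[-2, 1], [1, 2]]
Verify stationarity: grad f(x*) = H x* + g = (0, 0).
Eigenvalues of H: -2.2361, 2.2361.
Eigenvalues have mixed signs, so H is indefinite -> x* is a saddle point.

saddle


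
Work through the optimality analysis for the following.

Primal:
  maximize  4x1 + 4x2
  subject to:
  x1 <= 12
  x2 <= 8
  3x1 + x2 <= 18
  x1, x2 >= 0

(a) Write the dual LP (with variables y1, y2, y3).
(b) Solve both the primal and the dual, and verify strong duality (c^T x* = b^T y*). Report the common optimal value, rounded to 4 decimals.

The standard primal-dual pair for 'max c^T x s.t. A x <= b, x >= 0' is:
  Dual:  min b^T y  s.t.  A^T y >= c,  y >= 0.

So the dual LP is:
  minimize  12y1 + 8y2 + 18y3
  subject to:
    y1 + 3y3 >= 4
    y2 + y3 >= 4
    y1, y2, y3 >= 0

Solving the primal: x* = (3.3333, 8).
  primal value c^T x* = 45.3333.
Solving the dual: y* = (0, 2.6667, 1.3333).
  dual value b^T y* = 45.3333.
Strong duality: c^T x* = b^T y*. Confirmed.

45.3333


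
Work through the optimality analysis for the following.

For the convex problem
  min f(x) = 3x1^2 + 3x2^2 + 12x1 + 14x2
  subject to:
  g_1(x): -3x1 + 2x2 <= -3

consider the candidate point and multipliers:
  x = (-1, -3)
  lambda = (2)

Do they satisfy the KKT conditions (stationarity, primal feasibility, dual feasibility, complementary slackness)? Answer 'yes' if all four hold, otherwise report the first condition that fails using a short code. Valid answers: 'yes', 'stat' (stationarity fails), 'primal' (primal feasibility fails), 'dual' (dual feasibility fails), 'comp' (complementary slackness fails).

Gradient of f: grad f(x) = Q x + c = (6, -4)
Constraint values g_i(x) = a_i^T x - b_i:
  g_1((-1, -3)) = 0
Stationarity residual: grad f(x) + sum_i lambda_i a_i = (0, 0)
  -> stationarity OK
Primal feasibility (all g_i <= 0): OK
Dual feasibility (all lambda_i >= 0): OK
Complementary slackness (lambda_i * g_i(x) = 0 for all i): OK

Verdict: yes, KKT holds.

yes


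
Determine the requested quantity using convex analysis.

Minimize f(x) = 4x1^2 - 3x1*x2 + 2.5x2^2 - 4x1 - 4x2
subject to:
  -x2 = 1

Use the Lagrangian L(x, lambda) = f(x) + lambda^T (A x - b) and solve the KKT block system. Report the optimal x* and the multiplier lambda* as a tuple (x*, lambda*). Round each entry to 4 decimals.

Form the Lagrangian:
  L(x, lambda) = (1/2) x^T Q x + c^T x + lambda^T (A x - b)
Stationarity (grad_x L = 0): Q x + c + A^T lambda = 0.
Primal feasibility: A x = b.

This gives the KKT block system:
  [ Q   A^T ] [ x     ]   [-c ]
  [ A    0  ] [ lambda ] = [ b ]

Solving the linear system:
  x*      = (0.125, -1)
  lambda* = (-9.375)
  f(x*)   = 6.4375

x* = (0.125, -1), lambda* = (-9.375)


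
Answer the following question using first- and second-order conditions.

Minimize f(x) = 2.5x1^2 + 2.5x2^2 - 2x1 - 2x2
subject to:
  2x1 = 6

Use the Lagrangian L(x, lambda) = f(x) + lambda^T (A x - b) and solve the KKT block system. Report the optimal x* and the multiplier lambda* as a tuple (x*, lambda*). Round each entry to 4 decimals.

Form the Lagrangian:
  L(x, lambda) = (1/2) x^T Q x + c^T x + lambda^T (A x - b)
Stationarity (grad_x L = 0): Q x + c + A^T lambda = 0.
Primal feasibility: A x = b.

This gives the KKT block system:
  [ Q   A^T ] [ x     ]   [-c ]
  [ A    0  ] [ lambda ] = [ b ]

Solving the linear system:
  x*      = (3, 0.4)
  lambda* = (-6.5)
  f(x*)   = 16.1

x* = (3, 0.4), lambda* = (-6.5)


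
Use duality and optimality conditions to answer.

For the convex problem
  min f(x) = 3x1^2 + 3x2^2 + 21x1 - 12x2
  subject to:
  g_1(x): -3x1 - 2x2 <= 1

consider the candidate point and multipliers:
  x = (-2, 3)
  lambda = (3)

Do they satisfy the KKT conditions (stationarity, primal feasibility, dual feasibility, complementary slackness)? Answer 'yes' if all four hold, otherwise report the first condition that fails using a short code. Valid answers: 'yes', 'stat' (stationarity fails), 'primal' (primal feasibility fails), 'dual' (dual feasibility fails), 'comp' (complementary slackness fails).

Gradient of f: grad f(x) = Q x + c = (9, 6)
Constraint values g_i(x) = a_i^T x - b_i:
  g_1((-2, 3)) = -1
Stationarity residual: grad f(x) + sum_i lambda_i a_i = (0, 0)
  -> stationarity OK
Primal feasibility (all g_i <= 0): OK
Dual feasibility (all lambda_i >= 0): OK
Complementary slackness (lambda_i * g_i(x) = 0 for all i): FAILS

Verdict: the first failing condition is complementary_slackness -> comp.

comp


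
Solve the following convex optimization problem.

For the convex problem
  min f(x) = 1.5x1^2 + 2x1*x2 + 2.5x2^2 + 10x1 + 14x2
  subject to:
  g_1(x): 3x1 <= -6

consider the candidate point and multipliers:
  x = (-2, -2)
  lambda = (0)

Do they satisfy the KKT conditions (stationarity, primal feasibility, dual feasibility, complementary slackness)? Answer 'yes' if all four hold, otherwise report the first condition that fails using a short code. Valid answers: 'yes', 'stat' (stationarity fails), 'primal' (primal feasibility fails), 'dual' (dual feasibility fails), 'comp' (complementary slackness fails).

Gradient of f: grad f(x) = Q x + c = (0, 0)
Constraint values g_i(x) = a_i^T x - b_i:
  g_1((-2, -2)) = 0
Stationarity residual: grad f(x) + sum_i lambda_i a_i = (0, 0)
  -> stationarity OK
Primal feasibility (all g_i <= 0): OK
Dual feasibility (all lambda_i >= 0): OK
Complementary slackness (lambda_i * g_i(x) = 0 for all i): OK

Verdict: yes, KKT holds.

yes


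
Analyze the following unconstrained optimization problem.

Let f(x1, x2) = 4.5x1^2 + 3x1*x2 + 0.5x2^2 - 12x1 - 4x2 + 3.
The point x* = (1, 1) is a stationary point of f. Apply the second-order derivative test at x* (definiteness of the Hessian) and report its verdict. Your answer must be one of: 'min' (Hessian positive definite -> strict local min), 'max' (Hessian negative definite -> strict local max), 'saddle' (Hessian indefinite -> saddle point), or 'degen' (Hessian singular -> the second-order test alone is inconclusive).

Compute the Hessian H = grad^2 f:
  H = [[9, 3], [3, 1]]
Verify stationarity: grad f(x*) = H x* + g = (0, 0).
Eigenvalues of H: 0, 10.
H has a zero eigenvalue (singular; positive semidefinite but not definite), so H is neither positive definite, negative definite, nor indefinite. The second-order test alone is inconclusive -> degen.
(Indeed, f is constant along the null direction of H through x*, so x* is not a strict local extremum.)

degen


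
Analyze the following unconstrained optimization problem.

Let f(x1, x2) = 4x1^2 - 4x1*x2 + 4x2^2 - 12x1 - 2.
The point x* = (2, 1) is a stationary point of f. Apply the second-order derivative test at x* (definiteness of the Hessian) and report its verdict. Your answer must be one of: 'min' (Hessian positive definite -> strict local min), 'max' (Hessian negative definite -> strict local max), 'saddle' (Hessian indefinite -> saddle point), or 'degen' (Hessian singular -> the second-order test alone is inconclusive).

Compute the Hessian H = grad^2 f:
  H = [[8, -4], [-4, 8]]
Verify stationarity: grad f(x*) = H x* + g = (0, 0).
Eigenvalues of H: 4, 12.
Both eigenvalues > 0, so H is positive definite -> x* is a strict local min.

min


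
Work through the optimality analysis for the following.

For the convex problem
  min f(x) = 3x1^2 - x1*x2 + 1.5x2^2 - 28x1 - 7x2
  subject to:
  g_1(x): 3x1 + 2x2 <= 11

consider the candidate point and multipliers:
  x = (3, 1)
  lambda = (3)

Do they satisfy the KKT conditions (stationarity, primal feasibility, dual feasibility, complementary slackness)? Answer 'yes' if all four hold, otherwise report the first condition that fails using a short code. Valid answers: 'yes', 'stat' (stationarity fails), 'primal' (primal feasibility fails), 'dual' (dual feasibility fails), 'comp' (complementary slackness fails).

Gradient of f: grad f(x) = Q x + c = (-11, -7)
Constraint values g_i(x) = a_i^T x - b_i:
  g_1((3, 1)) = 0
Stationarity residual: grad f(x) + sum_i lambda_i a_i = (-2, -1)
  -> stationarity FAILS
Primal feasibility (all g_i <= 0): OK
Dual feasibility (all lambda_i >= 0): OK
Complementary slackness (lambda_i * g_i(x) = 0 for all i): OK

Verdict: the first failing condition is stationarity -> stat.

stat


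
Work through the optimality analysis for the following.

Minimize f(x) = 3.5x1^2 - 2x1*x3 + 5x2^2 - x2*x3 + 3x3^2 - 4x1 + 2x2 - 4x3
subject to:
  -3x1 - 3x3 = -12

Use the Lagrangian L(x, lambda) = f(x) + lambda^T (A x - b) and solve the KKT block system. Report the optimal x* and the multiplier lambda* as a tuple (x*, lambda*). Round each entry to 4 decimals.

Form the Lagrangian:
  L(x, lambda) = (1/2) x^T Q x + c^T x + lambda^T (A x - b)
Stationarity (grad_x L = 0): Q x + c + A^T lambda = 0.
Primal feasibility: A x = b.

This gives the KKT block system:
  [ Q   A^T ] [ x     ]   [-c ]
  [ A    0  ] [ lambda ] = [ b ]

Solving the linear system:
  x*      = (1.8817, 0.0118, 2.1183)
  lambda* = (1.645)
  f(x*)   = 1.8817

x* = (1.8817, 0.0118, 2.1183), lambda* = (1.645)


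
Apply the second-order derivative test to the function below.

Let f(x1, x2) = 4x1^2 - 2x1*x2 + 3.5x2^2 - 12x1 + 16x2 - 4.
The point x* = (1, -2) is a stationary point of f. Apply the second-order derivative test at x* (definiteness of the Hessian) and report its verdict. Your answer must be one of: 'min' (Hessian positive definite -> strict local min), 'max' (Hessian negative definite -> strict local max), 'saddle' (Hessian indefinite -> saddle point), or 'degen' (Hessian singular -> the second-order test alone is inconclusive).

Compute the Hessian H = grad^2 f:
  H = [[8, -2], [-2, 7]]
Verify stationarity: grad f(x*) = H x* + g = (0, 0).
Eigenvalues of H: 5.4384, 9.5616.
Both eigenvalues > 0, so H is positive definite -> x* is a strict local min.

min


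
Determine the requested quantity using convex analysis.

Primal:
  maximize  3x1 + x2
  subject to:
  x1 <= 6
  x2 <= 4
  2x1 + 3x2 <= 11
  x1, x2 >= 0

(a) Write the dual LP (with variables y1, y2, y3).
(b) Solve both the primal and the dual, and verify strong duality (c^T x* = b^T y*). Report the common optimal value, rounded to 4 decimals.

The standard primal-dual pair for 'max c^T x s.t. A x <= b, x >= 0' is:
  Dual:  min b^T y  s.t.  A^T y >= c,  y >= 0.

So the dual LP is:
  minimize  6y1 + 4y2 + 11y3
  subject to:
    y1 + 2y3 >= 3
    y2 + 3y3 >= 1
    y1, y2, y3 >= 0

Solving the primal: x* = (5.5, 0).
  primal value c^T x* = 16.5.
Solving the dual: y* = (0, 0, 1.5).
  dual value b^T y* = 16.5.
Strong duality: c^T x* = b^T y*. Confirmed.

16.5


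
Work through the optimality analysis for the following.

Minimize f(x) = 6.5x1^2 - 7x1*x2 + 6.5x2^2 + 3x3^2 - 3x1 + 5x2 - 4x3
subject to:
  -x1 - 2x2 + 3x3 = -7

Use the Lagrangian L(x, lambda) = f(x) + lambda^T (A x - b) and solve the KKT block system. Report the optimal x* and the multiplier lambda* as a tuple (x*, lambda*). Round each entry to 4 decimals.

Form the Lagrangian:
  L(x, lambda) = (1/2) x^T Q x + c^T x + lambda^T (A x - b)
Stationarity (grad_x L = 0): Q x + c + A^T lambda = 0.
Primal feasibility: A x = b.

This gives the KKT block system:
  [ Q   A^T ] [ x     ]   [-c ]
  [ A    0  ] [ lambda ] = [ b ]

Solving the linear system:
  x*      = (0.9927, 0.8059, -1.4652)
  lambda* = (4.2637)
  f(x*)   = 18.3791

x* = (0.9927, 0.8059, -1.4652), lambda* = (4.2637)


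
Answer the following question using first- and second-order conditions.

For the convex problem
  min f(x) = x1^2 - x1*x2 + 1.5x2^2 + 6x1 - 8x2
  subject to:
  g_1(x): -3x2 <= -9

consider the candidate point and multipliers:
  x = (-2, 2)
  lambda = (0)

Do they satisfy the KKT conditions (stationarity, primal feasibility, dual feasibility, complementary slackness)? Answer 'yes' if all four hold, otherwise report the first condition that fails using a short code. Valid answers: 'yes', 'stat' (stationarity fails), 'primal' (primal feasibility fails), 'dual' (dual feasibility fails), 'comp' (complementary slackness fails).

Gradient of f: grad f(x) = Q x + c = (0, 0)
Constraint values g_i(x) = a_i^T x - b_i:
  g_1((-2, 2)) = 3
Stationarity residual: grad f(x) + sum_i lambda_i a_i = (0, 0)
  -> stationarity OK
Primal feasibility (all g_i <= 0): FAILS
Dual feasibility (all lambda_i >= 0): OK
Complementary slackness (lambda_i * g_i(x) = 0 for all i): OK

Verdict: the first failing condition is primal_feasibility -> primal.

primal


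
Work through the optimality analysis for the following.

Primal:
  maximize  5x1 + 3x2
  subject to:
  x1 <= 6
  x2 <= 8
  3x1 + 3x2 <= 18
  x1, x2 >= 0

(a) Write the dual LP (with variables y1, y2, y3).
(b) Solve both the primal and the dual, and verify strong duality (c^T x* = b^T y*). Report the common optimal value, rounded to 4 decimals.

The standard primal-dual pair for 'max c^T x s.t. A x <= b, x >= 0' is:
  Dual:  min b^T y  s.t.  A^T y >= c,  y >= 0.

So the dual LP is:
  minimize  6y1 + 8y2 + 18y3
  subject to:
    y1 + 3y3 >= 5
    y2 + 3y3 >= 3
    y1, y2, y3 >= 0

Solving the primal: x* = (6, 0).
  primal value c^T x* = 30.
Solving the dual: y* = (2, 0, 1).
  dual value b^T y* = 30.
Strong duality: c^T x* = b^T y*. Confirmed.

30


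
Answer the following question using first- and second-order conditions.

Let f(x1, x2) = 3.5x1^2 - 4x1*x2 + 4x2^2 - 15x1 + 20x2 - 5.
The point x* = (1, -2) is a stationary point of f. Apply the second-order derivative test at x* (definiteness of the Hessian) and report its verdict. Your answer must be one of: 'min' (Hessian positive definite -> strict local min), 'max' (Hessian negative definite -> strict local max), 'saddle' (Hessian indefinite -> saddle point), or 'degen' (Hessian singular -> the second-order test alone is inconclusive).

Compute the Hessian H = grad^2 f:
  H = [[7, -4], [-4, 8]]
Verify stationarity: grad f(x*) = H x* + g = (0, 0).
Eigenvalues of H: 3.4689, 11.5311.
Both eigenvalues > 0, so H is positive definite -> x* is a strict local min.

min


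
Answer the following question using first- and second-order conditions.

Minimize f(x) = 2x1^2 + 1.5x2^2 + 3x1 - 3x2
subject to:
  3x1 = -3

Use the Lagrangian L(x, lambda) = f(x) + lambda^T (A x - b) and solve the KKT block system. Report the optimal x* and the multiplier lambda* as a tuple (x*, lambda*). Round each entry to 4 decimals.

Form the Lagrangian:
  L(x, lambda) = (1/2) x^T Q x + c^T x + lambda^T (A x - b)
Stationarity (grad_x L = 0): Q x + c + A^T lambda = 0.
Primal feasibility: A x = b.

This gives the KKT block system:
  [ Q   A^T ] [ x     ]   [-c ]
  [ A    0  ] [ lambda ] = [ b ]

Solving the linear system:
  x*      = (-1, 1)
  lambda* = (0.3333)
  f(x*)   = -2.5

x* = (-1, 1), lambda* = (0.3333)


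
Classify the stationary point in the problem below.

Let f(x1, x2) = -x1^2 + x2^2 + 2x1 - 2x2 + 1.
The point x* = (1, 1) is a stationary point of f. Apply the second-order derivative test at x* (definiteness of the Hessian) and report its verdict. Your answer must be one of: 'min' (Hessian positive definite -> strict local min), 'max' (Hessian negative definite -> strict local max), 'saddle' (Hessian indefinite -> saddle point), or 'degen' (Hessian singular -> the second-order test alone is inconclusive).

Compute the Hessian H = grad^2 f:
  H = [[-2, 0], [0, 2]]
Verify stationarity: grad f(x*) = H x* + g = (0, 0).
Eigenvalues of H: -2, 2.
Eigenvalues have mixed signs, so H is indefinite -> x* is a saddle point.

saddle


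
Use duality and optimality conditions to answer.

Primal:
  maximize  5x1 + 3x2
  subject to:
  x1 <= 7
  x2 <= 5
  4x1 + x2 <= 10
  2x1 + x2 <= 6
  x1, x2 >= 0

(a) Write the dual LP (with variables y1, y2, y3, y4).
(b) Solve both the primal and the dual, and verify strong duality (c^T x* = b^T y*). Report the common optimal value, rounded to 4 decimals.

The standard primal-dual pair for 'max c^T x s.t. A x <= b, x >= 0' is:
  Dual:  min b^T y  s.t.  A^T y >= c,  y >= 0.

So the dual LP is:
  minimize  7y1 + 5y2 + 10y3 + 6y4
  subject to:
    y1 + 4y3 + 2y4 >= 5
    y2 + y3 + y4 >= 3
    y1, y2, y3, y4 >= 0

Solving the primal: x* = (0.5, 5).
  primal value c^T x* = 17.5.
Solving the dual: y* = (0, 0.5, 0, 2.5).
  dual value b^T y* = 17.5.
Strong duality: c^T x* = b^T y*. Confirmed.

17.5


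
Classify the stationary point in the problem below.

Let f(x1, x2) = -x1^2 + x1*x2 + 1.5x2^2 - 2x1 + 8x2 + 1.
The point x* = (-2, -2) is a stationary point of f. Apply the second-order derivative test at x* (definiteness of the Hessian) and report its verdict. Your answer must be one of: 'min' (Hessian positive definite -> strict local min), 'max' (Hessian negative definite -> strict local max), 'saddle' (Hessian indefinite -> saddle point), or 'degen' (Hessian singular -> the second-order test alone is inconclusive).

Compute the Hessian H = grad^2 f:
  H = [[-2, 1], [1, 3]]
Verify stationarity: grad f(x*) = H x* + g = (0, 0).
Eigenvalues of H: -2.1926, 3.1926.
Eigenvalues have mixed signs, so H is indefinite -> x* is a saddle point.

saddle


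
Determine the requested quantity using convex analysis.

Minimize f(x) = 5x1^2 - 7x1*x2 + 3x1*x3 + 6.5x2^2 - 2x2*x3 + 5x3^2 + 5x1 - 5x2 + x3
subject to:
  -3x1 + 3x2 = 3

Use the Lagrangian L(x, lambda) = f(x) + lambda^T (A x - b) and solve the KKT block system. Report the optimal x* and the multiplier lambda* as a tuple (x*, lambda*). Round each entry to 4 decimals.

Form the Lagrangian:
  L(x, lambda) = (1/2) x^T Q x + c^T x + lambda^T (A x - b)
Stationarity (grad_x L = 0): Q x + c + A^T lambda = 0.
Primal feasibility: A x = b.

This gives the KKT block system:
  [ Q   A^T ] [ x     ]   [-c ]
  [ A    0  ] [ lambda ] = [ b ]

Solving the linear system:
  x*      = (-0.6854, 0.3146, 0.1685)
  lambda* = (-1.1835)
  f(x*)   = -0.6404

x* = (-0.6854, 0.3146, 0.1685), lambda* = (-1.1835)
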